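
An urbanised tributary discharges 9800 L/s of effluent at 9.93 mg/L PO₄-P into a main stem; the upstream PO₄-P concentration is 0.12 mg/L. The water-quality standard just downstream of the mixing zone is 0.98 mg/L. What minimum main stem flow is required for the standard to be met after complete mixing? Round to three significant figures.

102000 L/s

Set C_mix = 0.98: (Q·0.1200 + 9800·9.930) / (Q + 9800) = 0.98
→ Q = 9800·(9.930 − 0.98)/(0.98 − 0.1200) = 102000 L/s.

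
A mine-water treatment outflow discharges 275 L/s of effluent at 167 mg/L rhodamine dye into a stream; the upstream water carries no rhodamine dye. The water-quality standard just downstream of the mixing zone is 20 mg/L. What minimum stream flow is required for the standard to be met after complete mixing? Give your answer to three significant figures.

Set C_mix = 20: (Q·0 + 275.0·167.0) / (Q + 275.0) = 20
→ Q = 275.0·(167.0 − 20)/(20 − 0) = 2021 L/s.

2020 L/s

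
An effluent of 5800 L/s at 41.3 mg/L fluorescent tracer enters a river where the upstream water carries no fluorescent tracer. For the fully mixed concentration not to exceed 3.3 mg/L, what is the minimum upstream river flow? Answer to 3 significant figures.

66800 L/s

Set C_mix = 3.3: (Q·0 + 5800·41.30) / (Q + 5800) = 3.3
→ Q = 5800·(41.30 − 3.3)/(3.3 − 0) = 66790 L/s.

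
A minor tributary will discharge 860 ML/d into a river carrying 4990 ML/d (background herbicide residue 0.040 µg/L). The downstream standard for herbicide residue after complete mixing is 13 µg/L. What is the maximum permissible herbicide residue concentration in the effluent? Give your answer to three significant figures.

88.2 µg/L

At the limit, (Qr·Cr + Qe·Cₑ)/(Qr + Qe) = 13:
Cₑ = (5850·13 − 4990·0.04000) / 860.0 = 88.20 µg/L.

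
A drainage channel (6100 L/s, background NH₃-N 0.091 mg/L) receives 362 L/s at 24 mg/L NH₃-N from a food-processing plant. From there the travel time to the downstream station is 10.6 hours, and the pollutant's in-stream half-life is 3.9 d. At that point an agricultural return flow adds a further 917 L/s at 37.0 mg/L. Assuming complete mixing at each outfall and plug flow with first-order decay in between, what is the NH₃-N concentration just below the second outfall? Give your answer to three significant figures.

Flow-weighted average: C = (6100·0.09100 + 362.0·24.00) / 6462 = 9243/6462 = 1.430 mg/L; combined flow 6462 L/s.
Half-life 3.9 d → k = ln 2 / 3.9 = 0.1777 d⁻¹.
Decay over the reach: 1.430·exp(−kt) = 1.430·0.9245 = 1.322 mg/L.
At the second outfall, C = (6462·1.322 + 917.0·37.00) / (6462 + 917.0) = 5.756 mg/L.

5.76 mg/L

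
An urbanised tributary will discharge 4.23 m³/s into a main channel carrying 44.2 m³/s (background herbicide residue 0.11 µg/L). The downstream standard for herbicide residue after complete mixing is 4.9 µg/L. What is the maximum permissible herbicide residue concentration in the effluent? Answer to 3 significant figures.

At the limit, (Qr·Cr + Qe·Cₑ)/(Qr + Qe) = 4.9:
Cₑ = (48.43·4.9 − 44.20·0.1100) / 4.230 = 54.95 µg/L.

55.0 µg/L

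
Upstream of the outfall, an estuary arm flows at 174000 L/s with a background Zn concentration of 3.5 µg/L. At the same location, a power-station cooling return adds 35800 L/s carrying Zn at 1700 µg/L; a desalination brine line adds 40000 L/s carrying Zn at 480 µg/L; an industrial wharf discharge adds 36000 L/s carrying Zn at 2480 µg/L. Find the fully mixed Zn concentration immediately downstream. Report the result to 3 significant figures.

595 µg/L

Mixed concentration C = ΣQC/ΣQ = (174000·3.500 + 35800·1700 + 40000·480.0 + 36000·2480) / 285800 = 169900000/285800 = 594.6 µg/L.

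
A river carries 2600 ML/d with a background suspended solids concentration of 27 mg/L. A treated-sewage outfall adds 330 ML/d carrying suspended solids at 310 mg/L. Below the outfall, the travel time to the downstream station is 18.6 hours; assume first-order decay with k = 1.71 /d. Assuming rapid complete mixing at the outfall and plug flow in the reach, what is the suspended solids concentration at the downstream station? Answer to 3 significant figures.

Flow-weighted average: C = (2600·27.00 + 330.0·310.0) / 2930 = 172500/2930 = 58.87 mg/L.
First-order decay: C = 58.87·exp(−k·t) = 58.87·0.2657 = 15.64 mg/L.

15.6 mg/L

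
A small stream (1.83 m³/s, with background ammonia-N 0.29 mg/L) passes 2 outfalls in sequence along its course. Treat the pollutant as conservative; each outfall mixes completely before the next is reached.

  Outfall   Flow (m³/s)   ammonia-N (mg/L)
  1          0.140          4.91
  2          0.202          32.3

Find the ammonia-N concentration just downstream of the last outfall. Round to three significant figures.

3.56 mg/L

Outfall 1: combined Q = 1.970 m³/s; C = (1.830·0.2900 + 0.1400·4.910)/1.970 = 0.6183 mg/L.
Outfall 2: combined Q = 2.172 m³/s; C = (1.970·0.6183 + 0.2020·32.30)/2.172 = 3.565 mg/L.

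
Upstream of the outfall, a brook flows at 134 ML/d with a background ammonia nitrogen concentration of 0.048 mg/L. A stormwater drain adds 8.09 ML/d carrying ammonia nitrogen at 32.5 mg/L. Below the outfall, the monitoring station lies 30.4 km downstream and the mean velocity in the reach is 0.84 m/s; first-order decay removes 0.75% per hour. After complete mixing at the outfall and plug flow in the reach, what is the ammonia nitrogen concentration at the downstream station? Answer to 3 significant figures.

After mixing, C = (134.0·0.04800 + 8.090·32.50) / 142.1 = 269.4/142.1 = 1.896 mg/L.
Travel time t = 30.4·1000 / 0.84 = 36190 s = 10.05 h.
0.75%/h lost → k = −ln(1 − 0.0075) = 0.007528 h⁻¹.
First-order decay: C = 1.896·exp(−k·t) = 1.896·0.9271 = 1.758 mg/L.

1.76 mg/L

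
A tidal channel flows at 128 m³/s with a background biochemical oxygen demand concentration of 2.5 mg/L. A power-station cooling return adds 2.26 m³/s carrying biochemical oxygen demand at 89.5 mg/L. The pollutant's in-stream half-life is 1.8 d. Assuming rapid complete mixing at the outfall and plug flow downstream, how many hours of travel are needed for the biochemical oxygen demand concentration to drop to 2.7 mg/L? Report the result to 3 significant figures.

Flow-weighted average: C = (128.0·2.500 + 2.260·89.50) / 130.3 = 522.3/130.3 = 4.009 mg/L.
Half-life 1.8 d → k = ln 2 / 1.8 = 0.3851 d⁻¹.
4.009·exp(−k·t) = 2.7 → t = ln(4.009/2.7)/k = 88720 s = 24.64 h.

24.6 h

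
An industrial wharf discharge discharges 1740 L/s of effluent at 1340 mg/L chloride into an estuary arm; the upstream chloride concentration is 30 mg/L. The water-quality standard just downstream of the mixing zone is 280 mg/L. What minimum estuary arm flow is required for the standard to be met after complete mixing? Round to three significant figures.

7380 L/s

Set C_mix = 280: (Q·30.00 + 1740·1340) / (Q + 1740) = 280
→ Q = 1740·(1340 − 280)/(280 − 30.00) = 7378 L/s.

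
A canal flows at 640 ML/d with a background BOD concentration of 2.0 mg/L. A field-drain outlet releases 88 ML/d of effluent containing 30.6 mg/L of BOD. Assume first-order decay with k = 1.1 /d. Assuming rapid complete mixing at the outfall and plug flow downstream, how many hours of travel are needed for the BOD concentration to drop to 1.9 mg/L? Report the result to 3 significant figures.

Mass balance: C = (640.0·2.000 + 88.00·30.60) / 728.0 = 3973/728.0 = 5.457 mg/L.
5.457·exp(−k·t) = 1.9 → t = ln(5.457/1.9)/k = 82870 s = 23.02 h.

23.0 h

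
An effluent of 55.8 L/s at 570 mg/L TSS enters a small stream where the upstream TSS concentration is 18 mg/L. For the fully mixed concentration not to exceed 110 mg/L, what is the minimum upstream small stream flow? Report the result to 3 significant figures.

Set C_mix = 110: (Q·18.00 + 55.80·570.0) / (Q + 55.80) = 110
→ Q = 55.80·(570.0 − 110)/(110 − 18.00) = 279.0 L/s.

279 L/s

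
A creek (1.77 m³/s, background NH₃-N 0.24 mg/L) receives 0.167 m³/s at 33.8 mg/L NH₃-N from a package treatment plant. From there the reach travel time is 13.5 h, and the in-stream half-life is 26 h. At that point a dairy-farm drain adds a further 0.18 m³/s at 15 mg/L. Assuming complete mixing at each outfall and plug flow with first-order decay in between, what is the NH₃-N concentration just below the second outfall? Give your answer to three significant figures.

3.28 mg/L

Mass balance: C = (1.770·0.2400 + 0.1670·33.80) / 1.937 = 6.069/1.937 = 3.133 mg/L; combined flow 1.937 m³/s.
Half-life 26 h → k = ln 2 / 26 = 0.02666 h⁻¹ = 0.6398 d⁻¹.
Decay over the reach: 3.133·exp(−kt) = 3.133·0.6977 = 2.186 mg/L.
At the second outfall, C = (1.937·2.186 + 0.1800·15.00) / (1.937 + 0.1800) = 3.276 mg/L.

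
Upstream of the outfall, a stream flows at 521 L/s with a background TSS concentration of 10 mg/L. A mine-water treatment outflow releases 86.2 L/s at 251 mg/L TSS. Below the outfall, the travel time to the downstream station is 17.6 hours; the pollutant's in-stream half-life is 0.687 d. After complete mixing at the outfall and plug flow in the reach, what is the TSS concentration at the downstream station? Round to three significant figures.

21.1 mg/L

Flow-weighted average: C = (521.0·10.00 + 86.20·251.0) / 607.2 = 26850/607.2 = 44.21 mg/L.
Half-life 0.687 d → k = ln 2 / 0.687 = 1.009 d⁻¹.
Decay over the reach: 44.21·exp(−kt) = 44.21·0.4772 = 21.10 mg/L.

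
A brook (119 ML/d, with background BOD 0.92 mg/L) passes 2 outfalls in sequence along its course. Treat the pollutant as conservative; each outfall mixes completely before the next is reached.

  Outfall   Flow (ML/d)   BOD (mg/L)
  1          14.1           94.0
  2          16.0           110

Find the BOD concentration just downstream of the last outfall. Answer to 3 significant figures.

21.4 mg/L

After outfall 1: Q = 119.0 + 14.10 = 133.1 ML/d; C = (119.0·0.9200 + 14.10·94.00)/133.1 = 10.78 mg/L.
After outfall 2: Q = 133.1 + 16.00 = 149.1 ML/d; C = (133.1·10.78 + 16.00·110.0)/149.1 = 21.43 mg/L.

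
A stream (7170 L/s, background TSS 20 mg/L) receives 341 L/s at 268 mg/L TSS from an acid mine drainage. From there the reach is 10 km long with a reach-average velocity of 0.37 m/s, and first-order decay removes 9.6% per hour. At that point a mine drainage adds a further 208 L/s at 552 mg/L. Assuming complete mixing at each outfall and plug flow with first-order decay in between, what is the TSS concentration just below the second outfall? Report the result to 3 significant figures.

29.1 mg/L

Flow-weighted average: C = (7170·20.00 + 341.0·268.0) / 7511 = 234800/7511 = 31.26 mg/L; combined flow 7511 L/s.
Travel time t = 10·1000 / 0.37 = 27030 s = 7.508 h.
9.6%/h lost → k = −ln(1 − 0.096) = 0.1009 h⁻¹.
Decay over the reach: 31.26·exp(−kt) = 31.26·0.4687 = 14.65 mg/L.
Second outfall: C = (7511·14.65 + 208.0·552.0)/7719 = 29.13 mg/L.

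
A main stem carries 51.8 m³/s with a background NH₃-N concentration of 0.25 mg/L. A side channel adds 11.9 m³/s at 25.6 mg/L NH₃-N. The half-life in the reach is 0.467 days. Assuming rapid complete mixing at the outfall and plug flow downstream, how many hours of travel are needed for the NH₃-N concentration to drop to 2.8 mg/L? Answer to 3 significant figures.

9.33 h

Mass balance: C = (51.80·0.2500 + 11.90·25.60) / 63.70 = 317.6/63.70 = 4.986 mg/L.
Half-life 0.467 d → k = ln 2 / 0.467 = 1.484 d⁻¹.
4.986·exp(−k·t) = 2.8 → t = ln(4.986/2.8)/k = 33590 s = 9.329 h.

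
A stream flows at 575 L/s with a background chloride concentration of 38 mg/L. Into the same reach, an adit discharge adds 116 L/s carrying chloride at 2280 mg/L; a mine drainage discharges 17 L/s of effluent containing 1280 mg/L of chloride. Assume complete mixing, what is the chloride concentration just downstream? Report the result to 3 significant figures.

435 mg/L

After mixing, C = (575.0·38.00 + 116.0·2280 + 17.00·1280) / 708.0 = 308100/708.0 = 435.2 mg/L.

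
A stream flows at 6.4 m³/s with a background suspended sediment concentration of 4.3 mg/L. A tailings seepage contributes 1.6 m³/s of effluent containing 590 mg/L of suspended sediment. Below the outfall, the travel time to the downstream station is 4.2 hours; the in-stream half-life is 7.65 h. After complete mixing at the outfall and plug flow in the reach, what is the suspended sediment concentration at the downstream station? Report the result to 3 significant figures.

83.0 mg/L

Mixed concentration C = ΣQC/ΣQ = (6.400·4.300 + 1.600·590.0) / 8.000 = 971.5/8.000 = 121.4 mg/L.
Half-life 7.65 h → k = ln 2 / 7.65 = 0.09061 h⁻¹ = 2.175 d⁻¹.
After decay, C = 121.4 × e^(−kt) = 121.4 × 0.6835 = 83.00 mg/L.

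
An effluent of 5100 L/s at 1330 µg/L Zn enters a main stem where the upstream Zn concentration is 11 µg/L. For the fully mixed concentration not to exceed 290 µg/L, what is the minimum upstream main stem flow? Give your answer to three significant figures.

19000 L/s

Set C_mix = 290: (Q·11.00 + 5100·1330) / (Q + 5100) = 290
→ Q = 5100·(1330 − 290)/(290 − 11.00) = 19010 L/s.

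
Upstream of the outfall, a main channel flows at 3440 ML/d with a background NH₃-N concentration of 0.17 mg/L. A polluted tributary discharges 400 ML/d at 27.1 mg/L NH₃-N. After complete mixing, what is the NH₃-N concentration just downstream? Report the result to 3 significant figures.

2.98 mg/L

Conservation of mass: C = (3440·0.1700 + 400.0·27.10) / 3840 = 11420/3840 = 2.975 mg/L.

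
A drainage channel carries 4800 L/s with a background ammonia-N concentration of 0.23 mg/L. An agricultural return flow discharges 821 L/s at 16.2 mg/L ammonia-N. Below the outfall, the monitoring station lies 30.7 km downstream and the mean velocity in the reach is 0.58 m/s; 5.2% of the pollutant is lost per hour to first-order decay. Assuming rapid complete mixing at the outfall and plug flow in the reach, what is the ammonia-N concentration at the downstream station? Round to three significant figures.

1.17 mg/L

Conservation of mass: C = (4800·0.2300 + 821.0·16.20) / 5621 = 14400/5621 = 2.563 mg/L.
Travel time t = 30.7·1000 / 0.58 = 52930 s = 14.70 h.
5.2%/h lost → k = −ln(1 − 0.052) = 0.05340 h⁻¹.
Applying C = C₀e^(−kt): 2.563 × 0.4560 = 1.169 mg/L.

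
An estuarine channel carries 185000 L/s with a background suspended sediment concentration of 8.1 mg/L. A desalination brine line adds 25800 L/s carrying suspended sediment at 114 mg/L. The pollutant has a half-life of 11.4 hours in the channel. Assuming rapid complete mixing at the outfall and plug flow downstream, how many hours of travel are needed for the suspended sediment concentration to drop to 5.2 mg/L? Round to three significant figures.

23.0 h

Conservation of mass: C = (185000·8.100 + 25800·114.0) / 210800 = 4440000/210800 = 21.06 mg/L.
Half-life 11.4 h → k = ln 2 / 11.4 = 0.06080 h⁻¹ = 1.459 d⁻¹.
21.06·exp(−k·t) = 5.2 → t = ln(21.06/5.2)/k = 82820 s = 23.01 h.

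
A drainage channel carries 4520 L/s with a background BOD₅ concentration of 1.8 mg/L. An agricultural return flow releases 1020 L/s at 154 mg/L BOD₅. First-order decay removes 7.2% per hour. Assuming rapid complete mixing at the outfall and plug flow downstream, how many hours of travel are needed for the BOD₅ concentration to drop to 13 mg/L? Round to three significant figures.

11.1 h

Conservation of mass: C = (4520·1.800 + 1020·154.0) / 5540 = 165200/5540 = 29.82 mg/L.
7.2%/h lost → k = −ln(1 − 0.072) = 0.07472 h⁻¹.
29.82·exp(−k·t) = 13 → t = ln(29.82/13)/k = 40000 s = 11.11 h.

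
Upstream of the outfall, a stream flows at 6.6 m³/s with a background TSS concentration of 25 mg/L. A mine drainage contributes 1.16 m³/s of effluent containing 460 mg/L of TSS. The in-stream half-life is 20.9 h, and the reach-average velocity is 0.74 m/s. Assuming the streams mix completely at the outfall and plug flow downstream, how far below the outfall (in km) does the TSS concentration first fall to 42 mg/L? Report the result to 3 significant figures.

Conservation of mass: C = (6.600·25.00 + 1.160·460.0) / 7.760 = 698.6/7.760 = 90.03 mg/L.
Half-life 20.9 h → k = ln 2 / 20.9 = 0.03316 h⁻¹ = 0.7960 d⁻¹.
Set 90.03·exp(−k·t) = 42 → t = ln(90.03/42)/k = 82760 s = 22.99 h.
Distance = v·t = 0.74·82760 = 61240 m = 61.24 km.

61.2 km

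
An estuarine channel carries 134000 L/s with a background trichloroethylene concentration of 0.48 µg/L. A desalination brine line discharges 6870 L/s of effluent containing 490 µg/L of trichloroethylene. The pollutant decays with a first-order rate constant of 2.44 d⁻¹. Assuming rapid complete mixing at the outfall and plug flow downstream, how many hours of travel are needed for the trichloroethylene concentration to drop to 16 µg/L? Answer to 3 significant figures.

Mass balance: C = (134000·0.4800 + 6870·490.0) / 140900 = 3431000/140900 = 24.35 µg/L.
24.35·exp(−k·t) = 16 → t = ln(24.35/16)/k = 14870 s = 4.132 h.

4.13 h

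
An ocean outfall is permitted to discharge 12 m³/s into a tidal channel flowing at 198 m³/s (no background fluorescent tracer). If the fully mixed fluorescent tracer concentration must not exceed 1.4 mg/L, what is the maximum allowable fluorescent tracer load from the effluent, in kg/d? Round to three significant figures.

Mass balance at the limit: 198.0·0 + 12.00·Cₑ = 210.0·1.4 → Cₑ = 24.50 mg/L.
Load = 12.00 m³/s × 24.50 g/m³ × 86 400 s/d = 25400 kg/d.

25400 kg/d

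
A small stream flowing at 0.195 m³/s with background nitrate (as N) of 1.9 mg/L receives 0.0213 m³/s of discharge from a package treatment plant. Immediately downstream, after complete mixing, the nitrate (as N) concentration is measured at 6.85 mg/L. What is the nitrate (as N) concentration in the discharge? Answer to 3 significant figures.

52.2 mg/L

Mass balance: 0.1950·1.900 + 0.02130·Cₑ = 0.2163·6.850
→ Cₑ = (0.2163·6.850 − 0.1950·1.900) / 0.02130 = 52.17 mg/L.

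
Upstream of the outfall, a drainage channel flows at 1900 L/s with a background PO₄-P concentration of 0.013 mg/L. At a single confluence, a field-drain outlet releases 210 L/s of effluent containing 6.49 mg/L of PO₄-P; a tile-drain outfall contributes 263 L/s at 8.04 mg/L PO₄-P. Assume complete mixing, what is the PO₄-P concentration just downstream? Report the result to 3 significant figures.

1.48 mg/L

After mixing, C = (1900·0.01300 + 210.0·6.490 + 263.0·8.040) / 2373 = 3502/2373 = 1.476 mg/L.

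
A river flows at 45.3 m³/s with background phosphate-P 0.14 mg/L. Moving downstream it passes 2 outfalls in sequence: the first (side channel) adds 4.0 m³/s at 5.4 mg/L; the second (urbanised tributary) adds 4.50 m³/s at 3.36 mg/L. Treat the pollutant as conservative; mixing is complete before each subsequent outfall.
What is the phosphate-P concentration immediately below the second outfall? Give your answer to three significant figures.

After outfall 1: Q = 45.30 + 4.000 = 49.30 m³/s; C = (45.30·0.1400 + 4.000·5.400)/49.30 = 0.5668 mg/L.
After outfall 2: Q = 49.30 + 4.500 = 53.80 m³/s; C = (49.30·0.5668 + 4.500·3.360)/53.80 = 0.8004 mg/L.

0.800 mg/L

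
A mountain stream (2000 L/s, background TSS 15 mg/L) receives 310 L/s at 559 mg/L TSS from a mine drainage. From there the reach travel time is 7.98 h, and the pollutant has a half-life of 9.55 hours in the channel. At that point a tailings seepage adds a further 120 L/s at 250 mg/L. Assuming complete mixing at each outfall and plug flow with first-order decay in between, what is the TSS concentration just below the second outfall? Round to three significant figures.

After mixing, C = (2000·15.00 + 310.0·559.0) / 2310 = 203300/2310 = 88.00 mg/L; combined flow 2310 L/s.
Half-life 9.55 h → k = ln 2 / 9.55 = 0.07258 h⁻¹ = 1.742 d⁻¹.
First-order decay: C = 88.00·exp(−k·t) = 88.00·0.5603 = 49.31 mg/L.
At the second outfall, C = (2310·49.31 + 120.0·250.0) / (2310 + 120.0) = 59.22 mg/L.

59.2 mg/L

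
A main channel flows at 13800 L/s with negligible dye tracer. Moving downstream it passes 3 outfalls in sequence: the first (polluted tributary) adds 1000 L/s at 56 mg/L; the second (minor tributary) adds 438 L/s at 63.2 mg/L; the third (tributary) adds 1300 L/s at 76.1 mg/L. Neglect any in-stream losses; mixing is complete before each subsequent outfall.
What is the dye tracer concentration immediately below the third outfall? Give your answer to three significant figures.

After outfall 1: Q = 13800 + 1000 = 14800 L/s; C = (13800·0 + 1000·56.00)/14800 = 3.784 mg/L.
After outfall 2: Q = 14800 + 438.0 = 15240 L/s; C = (14800·3.784 + 438.0·63.20)/15240 = 5.492 mg/L.
After outfall 3: Q = 15240 + 1300 = 16540 L/s; C = (15240·5.492 + 1300·76.10)/16540 = 11.04 mg/L.

11.0 mg/L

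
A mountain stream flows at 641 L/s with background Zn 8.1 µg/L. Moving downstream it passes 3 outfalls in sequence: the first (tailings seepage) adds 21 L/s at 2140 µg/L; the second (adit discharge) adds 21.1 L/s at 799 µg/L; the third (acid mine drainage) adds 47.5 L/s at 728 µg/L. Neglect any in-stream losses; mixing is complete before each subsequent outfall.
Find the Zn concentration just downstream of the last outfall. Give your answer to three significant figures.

139 µg/L

Below outfall 1: Q → 662.0 L/s, C = (641.0·8.100 + 21.00·2140)/662.0 = 75.73 µg/L.
Below outfall 2: Q → 683.1 L/s, C = (662.0·75.73 + 21.10·799.0)/683.1 = 98.07 µg/L.
Below outfall 3: Q → 730.6 L/s, C = (683.1·98.07 + 47.50·728.0)/730.6 = 139.0 µg/L.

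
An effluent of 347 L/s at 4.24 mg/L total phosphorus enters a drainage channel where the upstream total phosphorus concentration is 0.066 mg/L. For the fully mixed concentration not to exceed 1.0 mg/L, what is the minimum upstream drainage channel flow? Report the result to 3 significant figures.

Set C_mix = 1.0: (Q·0.06600 + 347.0·4.240) / (Q + 347.0) = 1.0
→ Q = 347.0·(4.240 − 1.0)/(1.0 − 0.06600) = 1204 L/s.

1200 L/s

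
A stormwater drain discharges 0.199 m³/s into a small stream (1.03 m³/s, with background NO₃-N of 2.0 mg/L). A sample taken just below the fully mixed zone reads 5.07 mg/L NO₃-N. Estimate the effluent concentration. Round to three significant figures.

21.0 mg/L

Mass balance: 1.030·2.000 + 0.1990·Cₑ = 1.229·5.070
→ Cₑ = (1.229·5.070 − 1.030·2.000) / 0.1990 = 20.96 mg/L.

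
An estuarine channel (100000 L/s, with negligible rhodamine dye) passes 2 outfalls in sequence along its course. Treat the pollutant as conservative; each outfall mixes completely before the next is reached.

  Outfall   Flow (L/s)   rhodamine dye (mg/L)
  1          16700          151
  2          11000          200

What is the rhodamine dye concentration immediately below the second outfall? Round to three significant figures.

37.0 mg/L

After outfall 1: Q = 100000 + 16700 = 116700 L/s; C = (100000·0 + 16700·151.0)/116700 = 21.61 mg/L.
After outfall 2: Q = 116700 + 11000 = 127700 L/s; C = (116700·21.61 + 11000·200.0)/127700 = 36.97 mg/L.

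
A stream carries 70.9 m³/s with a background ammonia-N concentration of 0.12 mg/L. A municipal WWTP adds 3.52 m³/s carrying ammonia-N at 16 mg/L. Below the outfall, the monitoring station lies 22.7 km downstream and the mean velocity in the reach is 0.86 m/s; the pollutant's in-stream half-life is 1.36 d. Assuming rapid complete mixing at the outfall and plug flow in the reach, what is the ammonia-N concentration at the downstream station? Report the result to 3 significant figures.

Mixed concentration C = ΣQC/ΣQ = (70.90·0.1200 + 3.520·16.00) / 74.42 = 64.83/74.42 = 0.8711 mg/L.
Travel time t = 22.7·1000 / 0.86 = 26400 s = 7.332 h.
Half-life 1.36 d → k = ln 2 / 1.36 = 0.5097 d⁻¹.
Decay over the reach: 0.8711·exp(−kt) = 0.8711·0.8558 = 0.7455 mg/L.

0.746 mg/L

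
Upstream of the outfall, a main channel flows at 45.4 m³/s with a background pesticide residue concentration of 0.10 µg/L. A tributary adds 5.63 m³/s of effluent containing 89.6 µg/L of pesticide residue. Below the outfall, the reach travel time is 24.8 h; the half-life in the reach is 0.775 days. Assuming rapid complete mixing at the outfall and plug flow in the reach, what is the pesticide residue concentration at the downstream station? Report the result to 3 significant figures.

3.96 µg/L

Flow-weighted average: C = (45.40·0.1000 + 5.630·89.60) / 51.03 = 509.0/51.03 = 9.974 µg/L.
Half-life 0.775 d → k = ln 2 / 0.775 = 0.8944 d⁻¹.
Applying C = C₀e^(−kt): 9.974 × 0.3969 = 3.958 µg/L.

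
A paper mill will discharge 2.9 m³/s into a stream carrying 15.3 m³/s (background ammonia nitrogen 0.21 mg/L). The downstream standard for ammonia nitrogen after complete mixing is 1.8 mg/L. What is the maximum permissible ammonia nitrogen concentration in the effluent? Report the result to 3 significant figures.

At the limit, (Qr·Cr + Qe·Cₑ)/(Qr + Qe) = 1.8:
Cₑ = (18.20·1.8 − 15.30·0.2100) / 2.900 = 10.19 mg/L.

10.2 mg/L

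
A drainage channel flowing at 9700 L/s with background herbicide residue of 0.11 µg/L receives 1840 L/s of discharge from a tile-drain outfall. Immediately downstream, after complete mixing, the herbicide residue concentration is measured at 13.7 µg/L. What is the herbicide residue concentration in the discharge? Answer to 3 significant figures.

85.3 µg/L

Mass balance: 9700·0.1100 + 1840·Cₑ = 11540·13.70
→ Cₑ = (11540·13.70 − 9700·0.1100) / 1840 = 85.34 µg/L.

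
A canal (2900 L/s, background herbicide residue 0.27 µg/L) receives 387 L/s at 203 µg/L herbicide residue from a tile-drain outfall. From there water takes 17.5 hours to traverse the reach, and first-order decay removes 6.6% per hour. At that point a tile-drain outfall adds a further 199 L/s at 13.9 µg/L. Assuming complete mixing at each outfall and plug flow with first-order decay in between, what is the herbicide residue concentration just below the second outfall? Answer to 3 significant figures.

Conservation of mass: C = (2900·0.2700 + 387.0·203.0) / 3287 = 79340/3287 = 24.14 µg/L; combined flow 3287 L/s.
6.6%/h lost → k = −ln(1 − 0.066) = 0.06828 h⁻¹.
Applying C = C₀e^(−kt): 24.14 × 0.3027 = 7.308 µg/L.
At the second outfall, C = (3287·7.308 + 199.0·13.90) / (3287 + 199.0) = 7.684 µg/L.

7.68 µg/L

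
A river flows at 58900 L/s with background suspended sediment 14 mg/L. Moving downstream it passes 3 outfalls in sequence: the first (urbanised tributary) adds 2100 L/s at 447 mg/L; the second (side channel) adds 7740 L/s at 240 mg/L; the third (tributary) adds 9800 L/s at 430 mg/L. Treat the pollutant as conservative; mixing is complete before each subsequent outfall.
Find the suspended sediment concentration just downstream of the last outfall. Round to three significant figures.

Outfall 1: combined Q = 61000 L/s; C = (58900·14.00 + 2100·447.0)/61000 = 28.91 mg/L.
Outfall 2: combined Q = 68740 L/s; C = (61000·28.91 + 7740·240.0)/68740 = 52.68 mg/L.
Outfall 3: combined Q = 78540 L/s; C = (68740·52.68 + 9800·430.0)/78540 = 99.76 mg/L.

99.8 mg/L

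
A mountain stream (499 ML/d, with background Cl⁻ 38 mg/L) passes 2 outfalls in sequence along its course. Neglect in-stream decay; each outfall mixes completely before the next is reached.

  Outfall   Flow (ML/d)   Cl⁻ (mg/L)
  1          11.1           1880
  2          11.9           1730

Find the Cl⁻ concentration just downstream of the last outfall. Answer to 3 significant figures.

Below outfall 1: Q → 510.1 ML/d, C = (499.0·38.00 + 11.10·1880)/510.1 = 78.08 mg/L.
Below outfall 2: Q → 522.0 ML/d, C = (510.1·78.08 + 11.90·1730)/522.0 = 115.7 mg/L.

116 mg/L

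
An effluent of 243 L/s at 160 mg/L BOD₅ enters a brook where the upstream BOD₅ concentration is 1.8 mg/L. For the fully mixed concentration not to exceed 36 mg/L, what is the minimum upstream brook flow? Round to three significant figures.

Set C_mix = 36: (Q·1.800 + 243.0·160.0) / (Q + 243.0) = 36
→ Q = 243.0·(160.0 − 36)/(36 − 1.800) = 881.1 L/s.

881 L/s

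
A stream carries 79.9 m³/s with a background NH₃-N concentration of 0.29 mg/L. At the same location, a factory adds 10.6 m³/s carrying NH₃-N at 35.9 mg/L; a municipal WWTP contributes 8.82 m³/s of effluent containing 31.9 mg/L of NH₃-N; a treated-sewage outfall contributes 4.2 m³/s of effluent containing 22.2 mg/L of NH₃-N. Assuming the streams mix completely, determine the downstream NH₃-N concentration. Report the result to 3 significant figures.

7.52 mg/L

After mixing, C = (79.90·0.2900 + 10.60·35.90 + 8.820·31.90 + 4.200·22.20) / 103.5 = 778.3/103.5 = 7.518 mg/L.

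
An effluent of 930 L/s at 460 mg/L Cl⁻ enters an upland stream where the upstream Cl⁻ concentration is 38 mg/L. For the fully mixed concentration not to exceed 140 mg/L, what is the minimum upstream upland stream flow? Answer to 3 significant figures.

2920 L/s

Set C_mix = 140: (Q·38.00 + 930.0·460.0) / (Q + 930.0) = 140
→ Q = 930.0·(460.0 − 140)/(140 − 38.00) = 2918 L/s.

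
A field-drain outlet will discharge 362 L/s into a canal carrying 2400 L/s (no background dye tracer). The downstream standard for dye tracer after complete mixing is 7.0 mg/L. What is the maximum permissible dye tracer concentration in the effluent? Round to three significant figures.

53.4 mg/L

At the limit, (Qr·Cr + Qe·Cₑ)/(Qr + Qe) = 7.0:
Cₑ = (2762·7.0 − 2400·0) / 362.0 = 53.41 mg/L.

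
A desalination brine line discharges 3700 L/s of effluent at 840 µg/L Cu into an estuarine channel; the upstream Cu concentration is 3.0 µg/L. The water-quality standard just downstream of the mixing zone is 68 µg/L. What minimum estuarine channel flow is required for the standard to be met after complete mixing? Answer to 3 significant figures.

43900 L/s

Set C_mix = 68: (Q·3.000 + 3700·840.0) / (Q + 3700) = 68
→ Q = 3700·(840.0 − 68)/(68 − 3.000) = 43940 L/s.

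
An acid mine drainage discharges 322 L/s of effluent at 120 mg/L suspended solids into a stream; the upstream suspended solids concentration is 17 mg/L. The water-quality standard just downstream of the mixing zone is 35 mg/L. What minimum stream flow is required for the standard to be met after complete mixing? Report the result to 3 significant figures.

1520 L/s

Set C_mix = 35: (Q·17.00 + 322.0·120.0) / (Q + 322.0) = 35
→ Q = 322.0·(120.0 − 35)/(35 − 17.00) = 1521 L/s.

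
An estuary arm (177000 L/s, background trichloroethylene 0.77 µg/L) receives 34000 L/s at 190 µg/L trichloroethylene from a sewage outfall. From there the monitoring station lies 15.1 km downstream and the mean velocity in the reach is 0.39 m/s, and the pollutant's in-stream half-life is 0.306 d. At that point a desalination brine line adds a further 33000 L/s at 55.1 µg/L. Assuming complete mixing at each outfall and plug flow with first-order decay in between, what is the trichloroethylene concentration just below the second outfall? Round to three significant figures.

17.2 µg/L

After mixing, C = (177000·0.7700 + 34000·190.0) / 211000 = 6596000/211000 = 31.26 µg/L; combined flow 211000 L/s.
Travel time t = 15.1·1000 / 0.39 = 38720 s = 10.75 h.
Half-life 0.306 d → k = ln 2 / 0.306 = 2.265 d⁻¹.
First-order decay: C = 31.26·exp(−k·t) = 31.26·0.3624 = 11.33 µg/L.
At the second outfall, C = (211000·11.33 + 33000·55.10) / (211000 + 33000) = 17.25 µg/L.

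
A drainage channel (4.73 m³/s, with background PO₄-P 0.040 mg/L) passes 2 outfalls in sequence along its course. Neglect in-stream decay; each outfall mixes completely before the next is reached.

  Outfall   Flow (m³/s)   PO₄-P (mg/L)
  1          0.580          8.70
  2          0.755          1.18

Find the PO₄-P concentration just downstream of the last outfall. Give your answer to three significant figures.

1.01 mg/L

Outfall 1: combined Q = 5.310 m³/s; C = (4.730·0.04000 + 0.5800·8.700)/5.310 = 0.9859 mg/L.
Outfall 2: combined Q = 6.065 m³/s; C = (5.310·0.9859 + 0.7550·1.180)/6.065 = 1.010 mg/L.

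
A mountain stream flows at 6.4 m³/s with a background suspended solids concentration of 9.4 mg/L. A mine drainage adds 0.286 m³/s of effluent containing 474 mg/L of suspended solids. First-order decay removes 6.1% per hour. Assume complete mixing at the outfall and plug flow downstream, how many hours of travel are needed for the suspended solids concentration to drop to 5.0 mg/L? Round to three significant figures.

28.1 h

Conservation of mass: C = (6.400·9.400 + 0.2860·474.0) / 6.686 = 195.7/6.686 = 29.27 mg/L.
6.1%/h lost → k = −ln(1 − 0.061) = 0.06294 h⁻¹.
29.27·exp(−k·t) = 5.0 → t = ln(29.27/5.0)/k = 101100 s = 28.08 h.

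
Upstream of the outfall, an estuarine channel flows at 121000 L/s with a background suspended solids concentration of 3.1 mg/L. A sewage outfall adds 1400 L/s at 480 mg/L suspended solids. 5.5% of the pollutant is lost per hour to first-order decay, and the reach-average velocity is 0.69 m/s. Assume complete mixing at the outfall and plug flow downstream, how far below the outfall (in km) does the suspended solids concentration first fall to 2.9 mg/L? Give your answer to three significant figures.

47.5 km

Mixed concentration C = ΣQC/ΣQ = (121000·3.100 + 1400·480.0) / 122400 = 1047000/122400 = 8.555 mg/L.
5.5%/h lost → k = −ln(1 − 0.055) = 0.05657 h⁻¹.
Set 8.555·exp(−k·t) = 2.9 → t = ln(8.555/2.9)/k = 68840 s = 19.12 h.
Distance = v·t = 0.69·68840 = 47500 m = 47.50 km.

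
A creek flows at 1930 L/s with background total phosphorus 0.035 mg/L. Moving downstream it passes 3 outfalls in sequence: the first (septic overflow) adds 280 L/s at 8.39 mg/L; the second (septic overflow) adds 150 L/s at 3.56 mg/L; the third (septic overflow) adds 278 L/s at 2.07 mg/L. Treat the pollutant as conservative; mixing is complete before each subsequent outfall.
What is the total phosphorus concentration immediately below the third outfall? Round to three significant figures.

1.34 mg/L

After outfall 1: Q = 1930 + 280.0 = 2210 L/s; C = (1930·0.03500 + 280.0·8.390)/2210 = 1.094 mg/L.
After outfall 2: Q = 2210 + 150.0 = 2360 L/s; C = (2210·1.094 + 150.0·3.560)/2360 = 1.250 mg/L.
After outfall 3: Q = 2360 + 278.0 = 2638 L/s; C = (2360·1.250 + 278.0·2.070)/2638 = 1.337 mg/L.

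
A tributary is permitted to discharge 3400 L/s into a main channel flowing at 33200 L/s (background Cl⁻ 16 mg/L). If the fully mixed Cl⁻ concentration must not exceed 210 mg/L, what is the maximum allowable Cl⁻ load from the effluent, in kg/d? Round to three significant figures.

618000 kg/d

Mass balance at the limit: 33200·16.00 + 3400·Cₑ = 36600·210 → Cₑ = 2104 mg/L.
3400 L/s = 3.400 m³/s. Load = 3.400 m³/s × 2104 g/m³ × 86 400 s/d = 618200 kg/d.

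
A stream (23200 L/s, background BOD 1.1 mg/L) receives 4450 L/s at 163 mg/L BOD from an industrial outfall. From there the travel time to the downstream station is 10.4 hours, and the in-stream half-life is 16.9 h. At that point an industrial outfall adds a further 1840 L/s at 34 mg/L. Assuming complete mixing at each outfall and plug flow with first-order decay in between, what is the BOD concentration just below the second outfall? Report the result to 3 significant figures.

18.7 mg/L

Mixed concentration C = ΣQC/ΣQ = (23200·1.100 + 4450·163.0) / 27650 = 750900/27650 = 27.16 mg/L; combined flow 27650 L/s.
Half-life 16.9 h → k = ln 2 / 16.9 = 0.04101 h⁻¹ = 0.9844 d⁻¹.
Applying C = C₀e^(−kt): 27.16 × 0.6528 = 17.73 mg/L.
Second outfall: C = (27650·17.73 + 1840·34.00)/29490 = 18.74 mg/L.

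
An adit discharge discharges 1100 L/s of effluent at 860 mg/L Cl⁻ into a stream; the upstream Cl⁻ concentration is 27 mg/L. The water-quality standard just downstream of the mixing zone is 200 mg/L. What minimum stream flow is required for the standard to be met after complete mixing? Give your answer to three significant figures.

Set C_mix = 200: (Q·27.00 + 1100·860.0) / (Q + 1100) = 200
→ Q = 1100·(860.0 − 200)/(200 − 27.00) = 4197 L/s.

4200 L/s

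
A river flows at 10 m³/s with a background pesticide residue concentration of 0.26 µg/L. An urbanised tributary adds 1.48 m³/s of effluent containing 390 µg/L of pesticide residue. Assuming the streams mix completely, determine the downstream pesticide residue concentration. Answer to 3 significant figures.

50.5 µg/L

Mixed concentration C = ΣQC/ΣQ = (10.00·0.2600 + 1.480·390.0) / 11.48 = 579.8/11.48 = 50.51 µg/L.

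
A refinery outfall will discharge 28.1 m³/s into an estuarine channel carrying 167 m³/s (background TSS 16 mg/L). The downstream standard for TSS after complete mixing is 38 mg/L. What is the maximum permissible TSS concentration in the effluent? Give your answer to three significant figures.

At the limit, (Qr·Cr + Qe·Cₑ)/(Qr + Qe) = 38:
Cₑ = (195.1·38 − 167.0·16.00) / 28.10 = 168.7 mg/L.

169 mg/L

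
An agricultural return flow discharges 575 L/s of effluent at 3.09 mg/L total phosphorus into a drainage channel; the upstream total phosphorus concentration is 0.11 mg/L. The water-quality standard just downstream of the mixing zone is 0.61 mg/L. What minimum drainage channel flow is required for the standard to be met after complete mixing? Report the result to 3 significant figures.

Set C_mix = 0.61: (Q·0.1100 + 575.0·3.090) / (Q + 575.0) = 0.61
→ Q = 575.0·(3.090 − 0.61)/(0.61 − 0.1100) = 2852 L/s.

2850 L/s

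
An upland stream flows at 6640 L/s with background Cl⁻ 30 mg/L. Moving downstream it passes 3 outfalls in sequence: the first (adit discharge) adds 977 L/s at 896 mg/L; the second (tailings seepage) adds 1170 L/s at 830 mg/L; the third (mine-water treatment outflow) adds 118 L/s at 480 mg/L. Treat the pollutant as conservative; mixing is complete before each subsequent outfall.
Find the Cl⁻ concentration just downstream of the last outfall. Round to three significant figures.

Below outfall 1: Q → 7617 L/s, C = (6640·30.00 + 977.0·896.0)/7617 = 141.1 mg/L.
Below outfall 2: Q → 8787 L/s, C = (7617·141.1 + 1170·830.0)/8787 = 232.8 mg/L.
Below outfall 3: Q → 8905 L/s, C = (8787·232.8 + 118.0·480.0)/8905 = 236.1 mg/L.

236 mg/L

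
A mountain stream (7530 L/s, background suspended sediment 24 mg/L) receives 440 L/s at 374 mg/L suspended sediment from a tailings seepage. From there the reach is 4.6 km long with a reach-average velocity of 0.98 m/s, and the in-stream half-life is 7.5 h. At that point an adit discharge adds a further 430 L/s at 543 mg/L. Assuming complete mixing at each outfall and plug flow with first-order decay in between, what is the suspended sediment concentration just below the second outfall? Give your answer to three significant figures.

Mixed concentration C = ΣQC/ΣQ = (7530·24.00 + 440.0·374.0) / 7970 = 345300/7970 = 43.32 mg/L; combined flow 7970 L/s.
Travel time t = 4.6·1000 / 0.98 = 4694 s = 1.304 h.
Half-life 7.5 h → k = ln 2 / 7.5 = 0.09242 h⁻¹ = 2.218 d⁻¹.
First-order decay: C = 43.32·exp(−k·t) = 43.32·0.8865 = 38.40 mg/L.
Second outfall: C = (7970·38.40 + 430.0·543.0)/8400 = 64.23 mg/L.

64.2 mg/L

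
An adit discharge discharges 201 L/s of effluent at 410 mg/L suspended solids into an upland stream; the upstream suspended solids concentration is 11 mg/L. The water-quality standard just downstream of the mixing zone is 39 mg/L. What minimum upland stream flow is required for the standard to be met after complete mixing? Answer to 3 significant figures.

2660 L/s

Set C_mix = 39: (Q·11.00 + 201.0·410.0) / (Q + 201.0) = 39
→ Q = 201.0·(410.0 − 39)/(39 − 11.00) = 2663 L/s.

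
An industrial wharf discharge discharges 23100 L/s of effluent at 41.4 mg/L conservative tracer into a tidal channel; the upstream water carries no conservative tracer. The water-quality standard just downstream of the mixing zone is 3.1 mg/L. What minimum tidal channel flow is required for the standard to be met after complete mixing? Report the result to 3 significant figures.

285000 L/s

Set C_mix = 3.1: (Q·0 + 23100·41.40) / (Q + 23100) = 3.1
→ Q = 23100·(41.40 − 3.1)/(3.1 − 0) = 285400 L/s.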